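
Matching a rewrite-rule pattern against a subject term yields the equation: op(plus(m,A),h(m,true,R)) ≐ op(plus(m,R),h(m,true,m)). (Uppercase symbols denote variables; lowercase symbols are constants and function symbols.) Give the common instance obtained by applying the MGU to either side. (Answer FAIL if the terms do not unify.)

op(plus(m,m),h(m,true,m))

Decompose op/2: plus(m,A) ≐ plus(m,R),  h(m,true,R) ≐ h(m,true,m).
Decompose plus/2: m ≐ m,  A ≐ R.
Delete trivial equation m ≐ m.
Bind A := R; no other remaining equation mentions A.
Decompose h/3: m ≐ m,  true ≐ true,  R ≐ m.
Delete trivial equation m ≐ m.
Delete trivial equation true ≐ true.
Bind R := m. Substituting into the earlier binding gives A := m.
Applying the MGU to either side gives op(plus(m,m),h(m,true,m)).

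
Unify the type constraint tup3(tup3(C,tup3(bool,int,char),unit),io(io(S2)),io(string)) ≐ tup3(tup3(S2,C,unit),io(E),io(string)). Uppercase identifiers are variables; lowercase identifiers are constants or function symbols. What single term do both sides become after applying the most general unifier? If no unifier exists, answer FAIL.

tup3(tup3(tup3(bool,int,char),tup3(bool,int,char),unit),io(io(tup3(bool,int,char))),io(string))

Decompose tup3/3: tup3(C,tup3(bool,int,char),unit) ≐ tup3(S2,C,unit),  io(io(S2)) ≐ io(E),  io(string) ≐ io(string).
Decompose tup3/3: C ≐ S2,  tup3(bool,int,char) ≐ C,  unit ≐ unit.
Bind C := S2; substituting into the one remaining equation that mentions C gives: tup3(bool,int,char) ≐ S2.
Bind S2 := tup3(bool,int,char); substituting into the one remaining equation that mentions S2 gives: io(io(tup3(bool,int,char))) ≐ io(E). Substituting into the earlier binding gives C := tup3(bool,int,char).
Delete trivial equation unit ≐ unit.
Decompose io/1: io(tup3(bool,int,char)) ≐ E.
Bind E := io(tup3(bool,int,char)); no other remaining equation mentions E.
Delete trivial equation io(string) ≐ io(string).
Applying the MGU to either side gives tup3(tup3(tup3(bool,int,char),tup3(bool,int,char),unit),io(io(tup3(bool,int,char))),io(string)).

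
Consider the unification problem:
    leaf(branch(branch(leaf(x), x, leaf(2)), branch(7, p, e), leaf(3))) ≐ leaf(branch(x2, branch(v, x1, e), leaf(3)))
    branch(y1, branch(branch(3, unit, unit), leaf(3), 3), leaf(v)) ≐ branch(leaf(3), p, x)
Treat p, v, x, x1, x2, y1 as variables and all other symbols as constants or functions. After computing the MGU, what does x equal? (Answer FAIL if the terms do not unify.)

Decompose leaf/1: branch(branch(leaf(x), x, leaf(2)), branch(7, p, e), leaf(3)) ≐ branch(x2, branch(v, x1, e), leaf(3)).
Decompose branch/3: branch(leaf(x), x, leaf(2)) ≐ x2,  branch(7, p, e) ≐ branch(v, x1, e),  leaf(3) ≐ leaf(3).
Bind x2 := branch(leaf(x), x, leaf(2)); no other remaining equation mentions x2.
Decompose branch/3: 7 ≐ v,  p ≐ x1,  e ≐ e.
Bind v := 7; substituting into the one remaining equation that mentions v gives: branch(y1, branch(branch(3, unit, unit), leaf(3), 3), leaf(7)) ≐ branch(leaf(3), p, x).
Bind p := x1; substituting into the one remaining equation that mentions p gives: branch(y1, branch(branch(3, unit, unit), leaf(3), 3), leaf(7)) ≐ branch(leaf(3), x1, x).
Delete trivial equation e ≐ e.
Delete trivial equation leaf(3) ≐ leaf(3).
Decompose branch/3: y1 ≐ leaf(3),  branch(branch(3, unit, unit), leaf(3), 3) ≐ x1,  leaf(7) ≐ x.
Bind y1 := leaf(3); no other remaining equation mentions y1.
Bind x1 := branch(branch(3, unit, unit), leaf(3), 3); no other remaining equation mentions x1. Substituting into the earlier binding gives p := branch(branch(3, unit, unit), leaf(3), 3).
Bind x := leaf(7). Substituting into the earlier binding gives x2 := branch(leaf(leaf(7)), leaf(7), leaf(2)).
MGU = { x2 ↦ branch(leaf(leaf(7)), leaf(7), leaf(2)), v ↦ 7, p ↦ branch(branch(3, unit, unit), leaf(3), 3), y1 ↦ leaf(3), x1 ↦ branch(branch(3, unit, unit), leaf(3), 3), x ↦ leaf(7) }, so x ↦ leaf(7).

leaf(7)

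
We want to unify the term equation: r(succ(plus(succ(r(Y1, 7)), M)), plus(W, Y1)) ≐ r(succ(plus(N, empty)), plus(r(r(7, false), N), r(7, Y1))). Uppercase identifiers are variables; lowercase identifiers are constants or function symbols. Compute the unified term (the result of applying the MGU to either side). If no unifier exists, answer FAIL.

Decompose r/2: succ(plus(succ(r(Y1, 7)), M)) ≐ succ(plus(N, empty)),  plus(W, Y1) ≐ plus(r(r(7, false), N), r(7, Y1)).
Decompose succ/1: plus(succ(r(Y1, 7)), M) ≐ plus(N, empty).
Decompose plus/2: succ(r(Y1, 7)) ≐ N,  M ≐ empty.
Bind N := succ(r(Y1, 7)); substituting into the one remaining equation that mentions N gives: plus(W, Y1) ≐ plus(r(r(7, false), succ(r(Y1, 7))), r(7, Y1)).
Bind M := empty; no other remaining equation mentions M.
Decompose plus/2: W ≐ r(r(7, false), succ(r(Y1, 7))),  Y1 ≐ r(7, Y1).
Bind W := r(r(7, false), succ(r(Y1, 7))); no other remaining equation mentions W.
Occurs check fails: Y1 occurs in r(7, Y1); the equation Y1 ≐ r(7, Y1) has no finite solution.

FAIL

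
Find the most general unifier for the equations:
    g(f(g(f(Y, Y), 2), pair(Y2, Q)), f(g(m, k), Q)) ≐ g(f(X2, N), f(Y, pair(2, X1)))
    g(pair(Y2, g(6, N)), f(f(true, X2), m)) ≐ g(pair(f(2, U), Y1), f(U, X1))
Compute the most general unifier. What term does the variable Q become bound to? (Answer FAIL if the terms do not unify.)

Decompose g/2: f(g(f(Y, Y), 2), pair(Y2, Q)) ≐ f(X2, N),  f(g(m, k), Q) ≐ f(Y, pair(2, X1)).
Decompose f/2: g(f(Y, Y), 2) ≐ X2,  pair(Y2, Q) ≐ N.
Bind X2 := g(f(Y, Y), 2); substituting into the one remaining equation that mentions X2 gives: g(pair(Y2, g(6, N)), f(f(true, g(f(Y, Y), 2)), m)) ≐ g(pair(f(2, U), Y1), f(U, X1)).
Bind N := pair(Y2, Q); substituting into the one remaining equation that mentions N gives: g(pair(Y2, g(6, pair(Y2, Q))), f(f(true, g(f(Y, Y), 2)), m)) ≐ g(pair(f(2, U), Y1), f(U, X1)).
Decompose f/2: g(m, k) ≐ Y,  Q ≐ pair(2, X1).
Bind Y := g(m, k); substituting into the one remaining equation that mentions Y gives: g(pair(Y2, g(6, pair(Y2, Q))), f(f(true, g(f(g(m, k), g(m, k)), 2)), m)) ≐ g(pair(f(2, U), Y1), f(U, X1)). Substituting into the earlier binding gives X2 := g(f(g(m, k), g(m, k)), 2).
Bind Q := pair(2, X1); substituting into the remaining equation gives: g(pair(Y2, g(6, pair(Y2, pair(2, X1)))), f(f(true, g(f(g(m, k), g(m, k)), 2)), m)) ≐ g(pair(f(2, U), Y1), f(U, X1)). Substituting into the earlier binding gives N := pair(Y2, pair(2, X1)).
Decompose g/2: pair(Y2, g(6, pair(Y2, pair(2, X1)))) ≐ pair(f(2, U), Y1),  f(f(true, g(f(g(m, k), g(m, k)), 2)), m) ≐ f(U, X1).
Decompose pair/2: Y2 ≐ f(2, U),  g(6, pair(Y2, pair(2, X1))) ≐ Y1.
Bind Y2 := f(2, U); substituting into the one remaining equation that mentions Y2 gives: g(6, pair(f(2, U), pair(2, X1))) ≐ Y1. Substituting into the earlier binding gives N := pair(f(2, U), pair(2, X1)).
Bind Y1 := g(6, pair(f(2, U), pair(2, X1))); no other remaining equation mentions Y1.
Decompose f/2: f(true, g(f(g(m, k), g(m, k)), 2)) ≐ U,  m ≐ X1.
Bind U := f(true, g(f(g(m, k), g(m, k)), 2)); no other remaining equation mentions U. Substituting into the earlier bindings gives N := pair(f(2, f(true, g(f(g(m, k), g(m, k)), 2))), pair(2, X1)), Y2 := f(2, f(true, g(f(g(m, k), g(m, k)), 2))), Y1 := g(6, pair(f(2, f(true, g(f(g(m, k), g(m, k)), 2))), pair(2, X1))).
Bind X1 := m. Substituting into the earlier bindings gives N := pair(f(2, f(true, g(f(g(m, k), g(m, k)), 2))), pair(2, m)), Q := pair(2, m), Y1 := g(6, pair(f(2, f(true, g(f(g(m, k), g(m, k)), 2))), pair(2, m))).
MGU = { X2 := g(f(g(m, k), g(m, k)), 2), N := pair(f(2, f(true, g(f(g(m, k), g(m, k)), 2))), pair(2, m)), Y := g(m, k), Q := pair(2, m), Y2 := f(2, f(true, g(f(g(m, k), g(m, k)), 2))), Y1 := g(6, pair(f(2, f(true, g(f(g(m, k), g(m, k)), 2))), pair(2, m))), U := f(true, g(f(g(m, k), g(m, k)), 2)), X1 := m }, so Q := pair(2, m).

pair(2, m)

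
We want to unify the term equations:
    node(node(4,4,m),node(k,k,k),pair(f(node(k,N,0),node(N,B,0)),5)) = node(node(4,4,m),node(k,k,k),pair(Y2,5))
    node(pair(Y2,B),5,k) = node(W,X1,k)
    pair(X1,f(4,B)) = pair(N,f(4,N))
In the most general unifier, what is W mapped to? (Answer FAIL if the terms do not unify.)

Decompose node/3: node(4,4,m) = node(4,4,m),  node(k,k,k) = node(k,k,k),  pair(f(node(k,N,0),node(N,B,0)),5) = pair(Y2,5).
Delete trivial equation node(4,4,m) = node(4,4,m).
Delete trivial equation node(k,k,k) = node(k,k,k).
Decompose pair/2: f(node(k,N,0),node(N,B,0)) = Y2,  5 = 5.
Bind Y2 := f(node(k,N,0),node(N,B,0)); substituting into the one remaining equation that mentions Y2 gives: node(pair(f(node(k,N,0),node(N,B,0)),B),5,k) = node(W,X1,k).
Delete trivial equation 5 = 5.
Decompose node/3: pair(f(node(k,N,0),node(N,B,0)),B) = W,  5 = X1,  k = k.
Bind W := pair(f(node(k,N,0),node(N,B,0)),B); no other remaining equation mentions W.
Bind X1 := 5; substituting into the one remaining equation that mentions X1 gives: pair(5,f(4,B)) = pair(N,f(4,N)).
Delete trivial equation k = k.
Decompose pair/2: 5 = N,  f(4,B) = f(4,N).
Bind N := 5; substituting into the remaining equation gives: f(4,B) = f(4,5). Substituting into the earlier bindings gives Y2 := f(node(k,5,0),node(5,B,0)), W := pair(f(node(k,5,0),node(5,B,0)),B).
Decompose f/2: 4 = 4,  B = 5.
Delete trivial equation 4 = 4.
Bind B := 5. Substituting into the earlier bindings gives Y2 := f(node(k,5,0),node(5,5,0)), W := pair(f(node(k,5,0),node(5,5,0)),5).
MGU = { Y2 := f(node(k,5,0),node(5,5,0)), W := pair(f(node(k,5,0),node(5,5,0)),5), X1 := 5, N := 5, B := 5 }, so W := pair(f(node(k,5,0),node(5,5,0)),5).

pair(f(node(k,5,0),node(5,5,0)),5)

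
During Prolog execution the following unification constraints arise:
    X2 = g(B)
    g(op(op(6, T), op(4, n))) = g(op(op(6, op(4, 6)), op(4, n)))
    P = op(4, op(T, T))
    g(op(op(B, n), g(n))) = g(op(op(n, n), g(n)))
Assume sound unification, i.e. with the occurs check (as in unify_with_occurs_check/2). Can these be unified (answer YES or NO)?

YES

Bind X2 := g(B); no other remaining equation mentions X2.
Decompose g/1: op(op(6, T), op(4, n)) = op(op(6, op(4, 6)), op(4, n)).
Decompose op/2: op(6, T) = op(6, op(4, 6)),  op(4, n) = op(4, n).
Decompose op/2: 6 = 6,  T = op(4, 6).
Delete trivial equation 6 = 6.
Bind T := op(4, 6); substituting into the one remaining equation that mentions T gives: P = op(4, op(op(4, 6), op(4, 6))).
Delete trivial equation op(4, n) = op(4, n).
Bind P := op(4, op(op(4, 6), op(4, 6))); no other remaining equation mentions P.
Decompose g/1: op(op(B, n), g(n)) = op(op(n, n), g(n)).
Decompose op/2: op(B, n) = op(n, n),  g(n) = g(n).
Decompose op/2: B = n,  n = n.
Bind B := n; no other remaining equation mentions B. Substituting into the earlier binding gives X2 := g(n).
Delete trivial equation n = n.
Delete trivial equation g(n) = g(n).
No equations remain and no clash or occurs-check failure arose, so a unifier exists.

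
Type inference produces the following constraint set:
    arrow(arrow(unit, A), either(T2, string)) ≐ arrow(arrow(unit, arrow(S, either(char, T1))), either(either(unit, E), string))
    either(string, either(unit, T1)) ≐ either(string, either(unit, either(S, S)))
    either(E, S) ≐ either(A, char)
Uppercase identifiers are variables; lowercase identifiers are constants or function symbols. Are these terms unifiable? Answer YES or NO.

YES

Decompose arrow/2: arrow(unit, A) ≐ arrow(unit, arrow(S, either(char, T1))),  either(T2, string) ≐ either(either(unit, E), string).
Decompose arrow/2: unit ≐ unit,  A ≐ arrow(S, either(char, T1)).
Delete trivial equation unit ≐ unit.
Bind A := arrow(S, either(char, T1)); substituting into the one remaining equation that mentions A gives: either(E, S) ≐ either(arrow(S, either(char, T1)), char).
Decompose either/2: T2 ≐ either(unit, E),  string ≐ string.
Bind T2 := either(unit, E); no other remaining equation mentions T2.
Delete trivial equation string ≐ string.
Decompose either/2: string ≐ string,  either(unit, T1) ≐ either(unit, either(S, S)).
Delete trivial equation string ≐ string.
Decompose either/2: unit ≐ unit,  T1 ≐ either(S, S).
Delete trivial equation unit ≐ unit.
Bind T1 := either(S, S); substituting into the remaining equation gives: either(E, S) ≐ either(arrow(S, either(char, either(S, S))), char). Substituting into the earlier binding gives A := arrow(S, either(char, either(S, S))).
Decompose either/2: E ≐ arrow(S, either(char, either(S, S))),  S ≐ char.
Bind E := arrow(S, either(char, either(S, S))); no other remaining equation mentions E. Substituting into the earlier binding gives T2 := either(unit, arrow(S, either(char, either(S, S)))).
Bind S := char. Substituting into the earlier bindings gives A := arrow(char, either(char, either(char, char))), T2 := either(unit, arrow(char, either(char, either(char, char)))), T1 := either(char, char), E := arrow(char, either(char, either(char, char))).
No equations remain and no clash or occurs-check failure arose, so a unifier exists.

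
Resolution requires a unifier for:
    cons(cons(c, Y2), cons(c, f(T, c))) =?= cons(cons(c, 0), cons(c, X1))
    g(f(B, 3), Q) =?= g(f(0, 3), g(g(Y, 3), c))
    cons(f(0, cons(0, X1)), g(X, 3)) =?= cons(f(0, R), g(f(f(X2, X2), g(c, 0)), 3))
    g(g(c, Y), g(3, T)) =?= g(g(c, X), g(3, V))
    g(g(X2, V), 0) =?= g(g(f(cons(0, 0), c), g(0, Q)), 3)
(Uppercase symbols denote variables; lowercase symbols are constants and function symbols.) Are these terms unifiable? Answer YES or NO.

NO

Decompose cons/2: cons(c, Y2) =?= cons(c, 0),  cons(c, f(T, c)) =?= cons(c, X1).
Decompose cons/2: c =?= c,  Y2 =?= 0.
Delete trivial equation c =?= c.
Bind Y2 := 0; no other remaining equation mentions Y2.
Decompose cons/2: c =?= c,  f(T, c) =?= X1.
Delete trivial equation c =?= c.
Bind X1 := f(T, c); substituting into the one remaining equation that mentions X1 gives: cons(f(0, cons(0, f(T, c))), g(X, 3)) =?= cons(f(0, R), g(f(f(X2, X2), g(c, 0)), 3)).
Decompose g/2: f(B, 3) =?= f(0, 3),  Q =?= g(g(Y, 3), c).
Decompose f/2: B =?= 0,  3 =?= 3.
Bind B := 0; no other remaining equation mentions B.
Delete trivial equation 3 =?= 3.
Bind Q := g(g(Y, 3), c); substituting into the one remaining equation that mentions Q gives: g(g(X2, V), 0) =?= g(g(f(cons(0, 0), c), g(0, g(g(Y, 3), c))), 3).
Decompose cons/2: f(0, cons(0, f(T, c))) =?= f(0, R),  g(X, 3) =?= g(f(f(X2, X2), g(c, 0)), 3).
Decompose f/2: 0 =?= 0,  cons(0, f(T, c)) =?= R.
Delete trivial equation 0 =?= 0.
Bind R := cons(0, f(T, c)); no other remaining equation mentions R.
Decompose g/2: X =?= f(f(X2, X2), g(c, 0)),  3 =?= 3.
Bind X := f(f(X2, X2), g(c, 0)); substituting into the one remaining equation that mentions X gives: g(g(c, Y), g(3, T)) =?= g(g(c, f(f(X2, X2), g(c, 0))), g(3, V)).
Delete trivial equation 3 =?= 3.
Decompose g/2: g(c, Y) =?= g(c, f(f(X2, X2), g(c, 0))),  g(3, T) =?= g(3, V).
Decompose g/2: c =?= c,  Y =?= f(f(X2, X2), g(c, 0)).
Delete trivial equation c =?= c.
Bind Y := f(f(X2, X2), g(c, 0)); substituting into the one remaining equation that mentions Y gives: g(g(X2, V), 0) =?= g(g(f(cons(0, 0), c), g(0, g(g(f(f(X2, X2), g(c, 0)), 3), c))), 3). Substituting into the earlier binding gives Q := g(g(f(f(X2, X2), g(c, 0)), 3), c).
Decompose g/2: 3 =?= 3,  T =?= V.
Delete trivial equation 3 =?= 3.
Bind T := V; no other remaining equation mentions T. Substituting into the earlier bindings gives X1 := f(V, c), R := cons(0, f(V, c)).
Decompose g/2: g(X2, V) =?= g(f(cons(0, 0), c), g(0, g(g(f(f(X2, X2), g(c, 0)), 3), c))),  0 =?= 3.
Decompose g/2: X2 =?= f(cons(0, 0), c),  V =?= g(0, g(g(f(f(X2, X2), g(c, 0)), 3), c)).
Bind X2 := f(cons(0, 0), c); substituting into the one remaining equation that mentions X2 gives: V =?= g(0, g(g(f(f(f(cons(0, 0), c), f(cons(0, 0), c)), g(c, 0)), 3), c)). Substituting into the earlier bindings gives Q := g(g(f(f(f(cons(0, 0), c), f(cons(0, 0), c)), g(c, 0)), 3), c), X := f(f(f(cons(0, 0), c), f(cons(0, 0), c)), g(c, 0)), Y := f(f(f(cons(0, 0), c), f(cons(0, 0), c)), g(c, 0)).
Bind V := g(0, g(g(f(f(f(cons(0, 0), c), f(cons(0, 0), c)), g(c, 0)), 3), c)); no other remaining equation mentions V. Substituting into the earlier bindings gives X1 := f(g(0, g(g(f(f(f(cons(0, 0), c), f(cons(0, 0), c)), g(c, 0)), 3), c)), c), R := cons(0, f(g(0, g(g(f(f(f(cons(0, 0), c), f(cons(0, 0), c)), g(c, 0)), 3), c)), c)), T := g(0, g(g(f(f(f(cons(0, 0), c), f(cons(0, 0), c)), g(c, 0)), 3), c)).
Clash: constants 0 and 3 differ; no unifier exists.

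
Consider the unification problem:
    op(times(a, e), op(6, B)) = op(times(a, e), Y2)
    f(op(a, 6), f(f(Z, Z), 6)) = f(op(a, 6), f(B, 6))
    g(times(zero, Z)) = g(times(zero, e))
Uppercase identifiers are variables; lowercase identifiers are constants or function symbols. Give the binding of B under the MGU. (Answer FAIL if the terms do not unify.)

f(e, e)

Decompose op/2: times(a, e) = times(a, e),  op(6, B) = Y2.
Delete trivial equation times(a, e) = times(a, e).
Bind Y2 := op(6, B); no other remaining equation mentions Y2.
Decompose f/2: op(a, 6) = op(a, 6),  f(f(Z, Z), 6) = f(B, 6).
Delete trivial equation op(a, 6) = op(a, 6).
Decompose f/2: f(Z, Z) = B,  6 = 6.
Bind B := f(Z, Z); no other remaining equation mentions B. Substituting into the earlier binding gives Y2 := op(6, f(Z, Z)).
Delete trivial equation 6 = 6.
Decompose g/1: times(zero, Z) = times(zero, e).
Decompose times/2: zero = zero,  Z = e.
Delete trivial equation zero = zero.
Bind Z := e. Substituting into the earlier bindings gives Y2 := op(6, f(e, e)), B := f(e, e).
MGU = { Y2 ↦ op(6, f(e, e)), B ↦ f(e, e), Z ↦ e }, so B ↦ f(e, e).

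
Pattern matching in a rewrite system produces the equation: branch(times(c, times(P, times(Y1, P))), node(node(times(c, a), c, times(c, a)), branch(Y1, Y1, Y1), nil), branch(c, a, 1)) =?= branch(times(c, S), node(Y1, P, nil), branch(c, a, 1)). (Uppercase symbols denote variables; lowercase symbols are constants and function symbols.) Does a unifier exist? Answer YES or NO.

YES

Decompose branch/3: times(c, times(P, times(Y1, P))) =?= times(c, S),  node(node(times(c, a), c, times(c, a)), branch(Y1, Y1, Y1), nil) =?= node(Y1, P, nil),  branch(c, a, 1) =?= branch(c, a, 1).
Decompose times/2: c =?= c,  times(P, times(Y1, P)) =?= S.
Delete trivial equation c =?= c.
Bind S := times(P, times(Y1, P)); no other remaining equation mentions S.
Decompose node/3: node(times(c, a), c, times(c, a)) =?= Y1,  branch(Y1, Y1, Y1) =?= P,  nil =?= nil.
Bind Y1 := node(times(c, a), c, times(c, a)); substituting into the one remaining equation that mentions Y1 gives: branch(node(times(c, a), c, times(c, a)), node(times(c, a), c, times(c, a)), node(times(c, a), c, times(c, a))) =?= P. Substituting into the earlier binding gives S := times(P, times(node(times(c, a), c, times(c, a)), P)).
Bind P := branch(node(times(c, a), c, times(c, a)), node(times(c, a), c, times(c, a)), node(times(c, a), c, times(c, a))); no other remaining equation mentions P. Substituting into the earlier binding gives S := times(branch(node(times(c, a), c, times(c, a)), node(times(c, a), c, times(c, a)), node(times(c, a), c, times(c, a))), times(node(times(c, a), c, times(c, a)), branch(node(times(c, a), c, times(c, a)), node(times(c, a), c, times(c, a)), node(times(c, a), c, times(c, a))))).
Delete trivial equation nil =?= nil.
Delete trivial equation branch(c, a, 1) =?= branch(c, a, 1).
No equations remain and no clash or occurs-check failure arose, so a unifier exists.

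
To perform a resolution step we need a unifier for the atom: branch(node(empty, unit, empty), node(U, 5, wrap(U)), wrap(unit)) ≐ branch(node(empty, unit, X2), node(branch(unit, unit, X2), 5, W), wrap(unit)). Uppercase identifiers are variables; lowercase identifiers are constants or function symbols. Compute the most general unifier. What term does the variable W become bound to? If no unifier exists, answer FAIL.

Decompose branch/3: node(empty, unit, empty) ≐ node(empty, unit, X2),  node(U, 5, wrap(U)) ≐ node(branch(unit, unit, X2), 5, W),  wrap(unit) ≐ wrap(unit).
Decompose node/3: empty ≐ empty,  unit ≐ unit,  empty ≐ X2.
Delete trivial equation empty ≐ empty.
Delete trivial equation unit ≐ unit.
Bind X2 := empty; substituting into the one remaining equation that mentions X2 gives: node(U, 5, wrap(U)) ≐ node(branch(unit, unit, empty), 5, W).
Decompose node/3: U ≐ branch(unit, unit, empty),  5 ≐ 5,  wrap(U) ≐ W.
Bind U := branch(unit, unit, empty); substituting into the one remaining equation that mentions U gives: wrap(branch(unit, unit, empty)) ≐ W.
Delete trivial equation 5 ≐ 5.
Bind W := wrap(branch(unit, unit, empty)); no other remaining equation mentions W.
Delete trivial equation wrap(unit) ≐ wrap(unit).
MGU = { X2 ↦ empty, U ↦ branch(unit, unit, empty), W ↦ wrap(branch(unit, unit, empty)) }, so W ↦ wrap(branch(unit, unit, empty)).

wrap(branch(unit, unit, empty))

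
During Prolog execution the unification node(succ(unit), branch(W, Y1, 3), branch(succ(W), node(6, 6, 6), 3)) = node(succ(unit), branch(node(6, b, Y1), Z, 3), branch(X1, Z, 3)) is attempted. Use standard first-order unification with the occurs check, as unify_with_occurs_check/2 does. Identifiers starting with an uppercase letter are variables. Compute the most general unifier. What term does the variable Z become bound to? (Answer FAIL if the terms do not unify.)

Decompose node/3: succ(unit) = succ(unit),  branch(W, Y1, 3) = branch(node(6, b, Y1), Z, 3),  branch(succ(W), node(6, 6, 6), 3) = branch(X1, Z, 3).
Delete trivial equation succ(unit) = succ(unit).
Decompose branch/3: W = node(6, b, Y1),  Y1 = Z,  3 = 3.
Bind W := node(6, b, Y1); substituting into the one remaining equation that mentions W gives: branch(succ(node(6, b, Y1)), node(6, 6, 6), 3) = branch(X1, Z, 3).
Bind Y1 := Z; substituting into the one remaining equation that mentions Y1 gives: branch(succ(node(6, b, Z)), node(6, 6, 6), 3) = branch(X1, Z, 3). Substituting into the earlier binding gives W := node(6, b, Z).
Delete trivial equation 3 = 3.
Decompose branch/3: succ(node(6, b, Z)) = X1,  node(6, 6, 6) = Z,  3 = 3.
Bind X1 := succ(node(6, b, Z)); no other remaining equation mentions X1.
Bind Z := node(6, 6, 6); no other remaining equation mentions Z. Substituting into the earlier bindings gives W := node(6, b, node(6, 6, 6)), Y1 := node(6, 6, 6), X1 := succ(node(6, b, node(6, 6, 6))).
Delete trivial equation 3 = 3.
MGU = { W ↦ node(6, b, node(6, 6, 6)), Y1 ↦ node(6, 6, 6), X1 ↦ succ(node(6, b, node(6, 6, 6))), Z ↦ node(6, 6, 6) }, so Z ↦ node(6, 6, 6).

node(6, 6, 6)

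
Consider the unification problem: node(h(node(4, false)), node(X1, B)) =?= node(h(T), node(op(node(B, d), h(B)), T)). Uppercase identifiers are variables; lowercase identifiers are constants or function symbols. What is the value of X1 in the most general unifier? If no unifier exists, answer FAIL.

op(node(node(4, false), d), h(node(4, false)))

Decompose node/2: h(node(4, false)) =?= h(T),  node(X1, B) =?= node(op(node(B, d), h(B)), T).
Decompose h/1: node(4, false) =?= T.
Bind T := node(4, false); substituting into the remaining equation gives: node(X1, B) =?= node(op(node(B, d), h(B)), node(4, false)).
Decompose node/2: X1 =?= op(node(B, d), h(B)),  B =?= node(4, false).
Bind X1 := op(node(B, d), h(B)); no other remaining equation mentions X1.
Bind B := node(4, false). Substituting into the earlier binding gives X1 := op(node(node(4, false), d), h(node(4, false))).
MGU = { T := node(4, false), X1 := op(node(node(4, false), d), h(node(4, false))), B := node(4, false) }, so X1 := op(node(node(4, false), d), h(node(4, false))).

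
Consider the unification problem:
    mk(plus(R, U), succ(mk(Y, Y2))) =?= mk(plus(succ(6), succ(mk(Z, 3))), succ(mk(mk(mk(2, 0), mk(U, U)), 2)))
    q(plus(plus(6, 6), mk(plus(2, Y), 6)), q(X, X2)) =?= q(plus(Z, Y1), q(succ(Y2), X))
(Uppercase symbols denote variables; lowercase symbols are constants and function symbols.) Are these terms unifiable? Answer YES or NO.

YES

Decompose mk/2: plus(R, U) =?= plus(succ(6), succ(mk(Z, 3))),  succ(mk(Y, Y2)) =?= succ(mk(mk(mk(2, 0), mk(U, U)), 2)).
Decompose plus/2: R =?= succ(6),  U =?= succ(mk(Z, 3)).
Bind R := succ(6); no other remaining equation mentions R.
Bind U := succ(mk(Z, 3)); substituting into the one remaining equation that mentions U gives: succ(mk(Y, Y2)) =?= succ(mk(mk(mk(2, 0), mk(succ(mk(Z, 3)), succ(mk(Z, 3)))), 2)).
Decompose succ/1: mk(Y, Y2) =?= mk(mk(mk(2, 0), mk(succ(mk(Z, 3)), succ(mk(Z, 3)))), 2).
Decompose mk/2: Y =?= mk(mk(2, 0), mk(succ(mk(Z, 3)), succ(mk(Z, 3)))),  Y2 =?= 2.
Bind Y := mk(mk(2, 0), mk(succ(mk(Z, 3)), succ(mk(Z, 3)))); substituting into the one remaining equation that mentions Y gives: q(plus(plus(6, 6), mk(plus(2, mk(mk(2, 0), mk(succ(mk(Z, 3)), succ(mk(Z, 3))))), 6)), q(X, X2)) =?= q(plus(Z, Y1), q(succ(Y2), X)).
Bind Y2 := 2; substituting into the remaining equation gives: q(plus(plus(6, 6), mk(plus(2, mk(mk(2, 0), mk(succ(mk(Z, 3)), succ(mk(Z, 3))))), 6)), q(X, X2)) =?= q(plus(Z, Y1), q(succ(2), X)).
Decompose q/2: plus(plus(6, 6), mk(plus(2, mk(mk(2, 0), mk(succ(mk(Z, 3)), succ(mk(Z, 3))))), 6)) =?= plus(Z, Y1),  q(X, X2) =?= q(succ(2), X).
Decompose plus/2: plus(6, 6) =?= Z,  mk(plus(2, mk(mk(2, 0), mk(succ(mk(Z, 3)), succ(mk(Z, 3))))), 6) =?= Y1.
Bind Z := plus(6, 6); substituting into the one remaining equation that mentions Z gives: mk(plus(2, mk(mk(2, 0), mk(succ(mk(plus(6, 6), 3)), succ(mk(plus(6, 6), 3))))), 6) =?= Y1. Substituting into the earlier bindings gives U := succ(mk(plus(6, 6), 3)), Y := mk(mk(2, 0), mk(succ(mk(plus(6, 6), 3)), succ(mk(plus(6, 6), 3)))).
Bind Y1 := mk(plus(2, mk(mk(2, 0), mk(succ(mk(plus(6, 6), 3)), succ(mk(plus(6, 6), 3))))), 6); no other remaining equation mentions Y1.
Decompose q/2: X =?= succ(2),  X2 =?= X.
Bind X := succ(2); substituting into the remaining equation gives: X2 =?= succ(2).
Bind X2 := succ(2).
No equations remain and no clash or occurs-check failure arose, so a unifier exists.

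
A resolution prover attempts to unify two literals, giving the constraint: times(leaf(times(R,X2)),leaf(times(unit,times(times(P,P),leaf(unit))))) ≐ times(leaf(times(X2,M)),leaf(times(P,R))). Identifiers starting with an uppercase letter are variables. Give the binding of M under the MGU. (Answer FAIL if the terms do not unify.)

times(times(unit,unit),leaf(unit))

Decompose times/2: leaf(times(R,X2)) ≐ leaf(times(X2,M)),  leaf(times(unit,times(times(P,P),leaf(unit)))) ≐ leaf(times(P,R)).
Decompose leaf/1: times(R,X2) ≐ times(X2,M).
Decompose times/2: R ≐ X2,  X2 ≐ M.
Bind R := X2; substituting into the one remaining equation that mentions R gives: leaf(times(unit,times(times(P,P),leaf(unit)))) ≐ leaf(times(P,X2)).
Bind X2 := M; substituting into the remaining equation gives: leaf(times(unit,times(times(P,P),leaf(unit)))) ≐ leaf(times(P,M)). Substituting into the earlier binding gives R := M.
Decompose leaf/1: times(unit,times(times(P,P),leaf(unit))) ≐ times(P,M).
Decompose times/2: unit ≐ P,  times(times(P,P),leaf(unit)) ≐ M.
Bind P := unit; substituting into the remaining equation gives: times(times(unit,unit),leaf(unit)) ≐ M.
Bind M := times(times(unit,unit),leaf(unit)). Substituting into the earlier bindings gives R := times(times(unit,unit),leaf(unit)), X2 := times(times(unit,unit),leaf(unit)).
MGU = { R ↦ times(times(unit,unit),leaf(unit)), X2 ↦ times(times(unit,unit),leaf(unit)), P ↦ unit, M ↦ times(times(unit,unit),leaf(unit)) }, so M ↦ times(times(unit,unit),leaf(unit)).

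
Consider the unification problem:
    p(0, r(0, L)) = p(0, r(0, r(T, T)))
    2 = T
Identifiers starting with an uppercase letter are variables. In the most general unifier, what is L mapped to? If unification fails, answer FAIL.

Decompose p/2: 0 = 0,  r(0, L) = r(0, r(T, T)).
Delete trivial equation 0 = 0.
Decompose r/2: 0 = 0,  L = r(T, T).
Delete trivial equation 0 = 0.
Bind L := r(T, T); no other remaining equation mentions L.
Bind T := 2. Substituting into the earlier binding gives L := r(2, 2).
MGU = { L ↦ r(2, 2), T ↦ 2 }, so L ↦ r(2, 2).

r(2, 2)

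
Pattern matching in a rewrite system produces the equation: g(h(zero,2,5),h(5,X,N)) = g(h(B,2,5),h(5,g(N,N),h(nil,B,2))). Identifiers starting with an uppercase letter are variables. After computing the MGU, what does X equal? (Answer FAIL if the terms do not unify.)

Decompose g/2: h(zero,2,5) = h(B,2,5),  h(5,X,N) = h(5,g(N,N),h(nil,B,2)).
Decompose h/3: zero = B,  2 = 2,  5 = 5.
Bind B := zero; substituting into the one remaining equation that mentions B gives: h(5,X,N) = h(5,g(N,N),h(nil,zero,2)).
Delete trivial equation 2 = 2.
Delete trivial equation 5 = 5.
Decompose h/3: 5 = 5,  X = g(N,N),  N = h(nil,zero,2).
Delete trivial equation 5 = 5.
Bind X := g(N,N); no other remaining equation mentions X.
Bind N := h(nil,zero,2). Substituting into the earlier binding gives X := g(h(nil,zero,2),h(nil,zero,2)).
MGU = { B ↦ zero, X ↦ g(h(nil,zero,2),h(nil,zero,2)), N ↦ h(nil,zero,2) }, so X ↦ g(h(nil,zero,2),h(nil,zero,2)).

g(h(nil,zero,2),h(nil,zero,2))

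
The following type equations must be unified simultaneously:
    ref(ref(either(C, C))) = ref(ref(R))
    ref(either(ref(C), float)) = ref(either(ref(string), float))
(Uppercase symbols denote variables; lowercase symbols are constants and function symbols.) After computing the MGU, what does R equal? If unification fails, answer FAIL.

either(string, string)

Decompose ref/1: ref(either(C, C)) = ref(R).
Decompose ref/1: either(C, C) = R.
Bind R := either(C, C); no other remaining equation mentions R.
Decompose ref/1: either(ref(C), float) = either(ref(string), float).
Decompose either/2: ref(C) = ref(string),  float = float.
Decompose ref/1: C = string.
Bind C := string; no other remaining equation mentions C. Substituting into the earlier binding gives R := either(string, string).
Delete trivial equation float = float.
MGU = { R ↦ either(string, string), C ↦ string }, so R ↦ either(string, string).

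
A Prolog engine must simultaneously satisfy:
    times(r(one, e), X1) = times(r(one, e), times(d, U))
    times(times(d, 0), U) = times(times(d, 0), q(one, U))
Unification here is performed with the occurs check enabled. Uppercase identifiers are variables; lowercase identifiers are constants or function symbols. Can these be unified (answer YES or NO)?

Decompose times/2: r(one, e) = r(one, e),  X1 = times(d, U).
Delete trivial equation r(one, e) = r(one, e).
Bind X1 := times(d, U); no other remaining equation mentions X1.
Decompose times/2: times(d, 0) = times(d, 0),  U = q(one, U).
Delete trivial equation times(d, 0) = times(d, 0).
Occurs check fails: U occurs in q(one, U); the equation U = q(one, U) has no finite solution.

NO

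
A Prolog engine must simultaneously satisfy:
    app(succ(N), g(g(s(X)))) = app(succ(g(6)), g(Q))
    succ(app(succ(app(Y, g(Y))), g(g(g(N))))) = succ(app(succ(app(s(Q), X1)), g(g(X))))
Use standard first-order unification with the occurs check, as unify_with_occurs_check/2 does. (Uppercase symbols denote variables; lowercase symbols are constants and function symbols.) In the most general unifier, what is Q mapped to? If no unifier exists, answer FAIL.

Decompose app/2: succ(N) = succ(g(6)),  g(g(s(X))) = g(Q).
Decompose succ/1: N = g(6).
Bind N := g(6); substituting into the one remaining equation that mentions N gives: succ(app(succ(app(Y, g(Y))), g(g(g(g(6)))))) = succ(app(succ(app(s(Q), X1)), g(g(X)))).
Decompose g/1: g(s(X)) = Q.
Bind Q := g(s(X)); substituting into the remaining equation gives: succ(app(succ(app(Y, g(Y))), g(g(g(g(6)))))) = succ(app(succ(app(s(g(s(X))), X1)), g(g(X)))).
Decompose succ/1: app(succ(app(Y, g(Y))), g(g(g(g(6))))) = app(succ(app(s(g(s(X))), X1)), g(g(X))).
Decompose app/2: succ(app(Y, g(Y))) = succ(app(s(g(s(X))), X1)),  g(g(g(g(6)))) = g(g(X)).
Decompose succ/1: app(Y, g(Y)) = app(s(g(s(X))), X1).
Decompose app/2: Y = s(g(s(X))),  g(Y) = X1.
Bind Y := s(g(s(X))); substituting into the one remaining equation that mentions Y gives: g(s(g(s(X)))) = X1.
Bind X1 := g(s(g(s(X)))); no other remaining equation mentions X1.
Decompose g/1: g(g(g(6))) = g(X).
Decompose g/1: g(g(6)) = X.
Bind X := g(g(6)). Substituting into the earlier bindings gives Q := g(s(g(g(6)))), Y := s(g(s(g(g(6))))), X1 := g(s(g(s(g(g(6)))))).
MGU = { N ↦ g(6), Q ↦ g(s(g(g(6)))), Y ↦ s(g(s(g(g(6))))), X1 ↦ g(s(g(s(g(g(6)))))), X ↦ g(g(6)) }, so Q ↦ g(s(g(g(6)))).

g(s(g(g(6))))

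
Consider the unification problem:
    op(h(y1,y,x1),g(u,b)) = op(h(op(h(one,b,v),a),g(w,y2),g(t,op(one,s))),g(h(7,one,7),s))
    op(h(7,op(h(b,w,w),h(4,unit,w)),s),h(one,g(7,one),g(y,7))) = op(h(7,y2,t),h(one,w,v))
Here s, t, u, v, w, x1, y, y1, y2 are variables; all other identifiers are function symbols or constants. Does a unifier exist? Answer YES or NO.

Decompose op/2: h(y1,y,x1) = h(op(h(one,b,v),a),g(w,y2),g(t,op(one,s))),  g(u,b) = g(h(7,one,7),s).
Decompose h/3: y1 = op(h(one,b,v),a),  y = g(w,y2),  x1 = g(t,op(one,s)).
Bind y1 := op(h(one,b,v),a); no other remaining equation mentions y1.
Bind y := g(w,y2); substituting into the one remaining equation that mentions y gives: op(h(7,op(h(b,w,w),h(4,unit,w)),s),h(one,g(7,one),g(g(w,y2),7))) = op(h(7,y2,t),h(one,w,v)).
Bind x1 := g(t,op(one,s)); no other remaining equation mentions x1.
Decompose g/2: u = h(7,one,7),  b = s.
Bind u := h(7,one,7); no other remaining equation mentions u.
Bind s := b; substituting into the remaining equation gives: op(h(7,op(h(b,w,w),h(4,unit,w)),b),h(one,g(7,one),g(g(w,y2),7))) = op(h(7,y2,t),h(one,w,v)). Substituting into the earlier binding gives x1 := g(t,op(one,b)).
Decompose op/2: h(7,op(h(b,w,w),h(4,unit,w)),b) = h(7,y2,t),  h(one,g(7,one),g(g(w,y2),7)) = h(one,w,v).
Decompose h/3: 7 = 7,  op(h(b,w,w),h(4,unit,w)) = y2,  b = t.
Delete trivial equation 7 = 7.
Bind y2 := op(h(b,w,w),h(4,unit,w)); substituting into the one remaining equation that mentions y2 gives: h(one,g(7,one),g(g(w,op(h(b,w,w),h(4,unit,w))),7)) = h(one,w,v). Substituting into the earlier binding gives y := g(w,op(h(b,w,w),h(4,unit,w))).
Bind t := b; no other remaining equation mentions t. Substituting into the earlier binding gives x1 := g(b,op(one,b)).
Decompose h/3: one = one,  g(7,one) = w,  g(g(w,op(h(b,w,w),h(4,unit,w))),7) = v.
Delete trivial equation one = one.
Bind w := g(7,one); substituting into the remaining equation gives: g(g(g(7,one),op(h(b,g(7,one),g(7,one)),h(4,unit,g(7,one)))),7) = v. Substituting into the earlier bindings gives y := g(g(7,one),op(h(b,g(7,one),g(7,one)),h(4,unit,g(7,one)))), y2 := op(h(b,g(7,one),g(7,one)),h(4,unit,g(7,one))).
Bind v := g(g(g(7,one),op(h(b,g(7,one),g(7,one)),h(4,unit,g(7,one)))),7). Substituting into the earlier binding gives y1 := op(h(one,b,g(g(g(7,one),op(h(b,g(7,one),g(7,one)),h(4,unit,g(7,one)))),7)),a).
No equations remain and no clash or occurs-check failure arose, so a unifier exists.

YES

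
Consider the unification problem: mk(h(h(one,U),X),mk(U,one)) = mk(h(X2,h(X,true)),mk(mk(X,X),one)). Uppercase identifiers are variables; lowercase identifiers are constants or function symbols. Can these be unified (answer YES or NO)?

Decompose mk/2: h(h(one,U),X) = h(X2,h(X,true)),  mk(U,one) = mk(mk(X,X),one).
Decompose h/2: h(one,U) = X2,  X = h(X,true).
Bind X2 := h(one,U); no other remaining equation mentions X2.
Occurs check fails: X occurs in h(X,true); the equation X = h(X,true) has no finite solution.

NO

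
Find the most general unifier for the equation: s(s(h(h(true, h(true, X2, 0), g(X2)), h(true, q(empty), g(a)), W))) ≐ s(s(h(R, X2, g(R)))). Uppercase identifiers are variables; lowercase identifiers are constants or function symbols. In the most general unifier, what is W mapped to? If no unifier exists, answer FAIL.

Decompose s/1: s(h(h(true, h(true, X2, 0), g(X2)), h(true, q(empty), g(a)), W)) ≐ s(h(R, X2, g(R))).
Decompose s/1: h(h(true, h(true, X2, 0), g(X2)), h(true, q(empty), g(a)), W) ≐ h(R, X2, g(R)).
Decompose h/3: h(true, h(true, X2, 0), g(X2)) ≐ R,  h(true, q(empty), g(a)) ≐ X2,  W ≐ g(R).
Bind R := h(true, h(true, X2, 0), g(X2)); substituting into the one remaining equation that mentions R gives: W ≐ g(h(true, h(true, X2, 0), g(X2))).
Bind X2 := h(true, q(empty), g(a)); substituting into the remaining equation gives: W ≐ g(h(true, h(true, h(true, q(empty), g(a)), 0), g(h(true, q(empty), g(a))))). Substituting into the earlier binding gives R := h(true, h(true, h(true, q(empty), g(a)), 0), g(h(true, q(empty), g(a)))).
Bind W := g(h(true, h(true, h(true, q(empty), g(a)), 0), g(h(true, q(empty), g(a))))).
MGU = { R ↦ h(true, h(true, h(true, q(empty), g(a)), 0), g(h(true, q(empty), g(a)))), X2 ↦ h(true, q(empty), g(a)), W ↦ g(h(true, h(true, h(true, q(empty), g(a)), 0), g(h(true, q(empty), g(a))))) }, so W ↦ g(h(true, h(true, h(true, q(empty), g(a)), 0), g(h(true, q(empty), g(a))))).

g(h(true, h(true, h(true, q(empty), g(a)), 0), g(h(true, q(empty), g(a)))))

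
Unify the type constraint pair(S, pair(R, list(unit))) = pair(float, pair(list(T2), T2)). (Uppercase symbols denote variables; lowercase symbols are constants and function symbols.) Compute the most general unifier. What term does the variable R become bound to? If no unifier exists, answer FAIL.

Decompose pair/2: S = float,  pair(R, list(unit)) = pair(list(T2), T2).
Bind S := float; no other remaining equation mentions S.
Decompose pair/2: R = list(T2),  list(unit) = T2.
Bind R := list(T2); no other remaining equation mentions R.
Bind T2 := list(unit). Substituting into the earlier binding gives R := list(list(unit)).
MGU = { S := float, R := list(list(unit)), T2 := list(unit) }, so R := list(list(unit)).

list(list(unit))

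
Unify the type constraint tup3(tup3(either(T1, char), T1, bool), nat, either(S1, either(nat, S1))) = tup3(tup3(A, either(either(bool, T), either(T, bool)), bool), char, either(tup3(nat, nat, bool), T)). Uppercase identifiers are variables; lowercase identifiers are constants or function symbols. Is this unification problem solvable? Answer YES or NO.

Decompose tup3/3: tup3(either(T1, char), T1, bool) = tup3(A, either(either(bool, T), either(T, bool)), bool),  nat = char,  either(S1, either(nat, S1)) = either(tup3(nat, nat, bool), T).
Decompose tup3/3: either(T1, char) = A,  T1 = either(either(bool, T), either(T, bool)),  bool = bool.
Bind A := either(T1, char); no other remaining equation mentions A.
Bind T1 := either(either(bool, T), either(T, bool)); no other remaining equation mentions T1. Substituting into the earlier binding gives A := either(either(either(bool, T), either(T, bool)), char).
Delete trivial equation bool = bool.
Clash: constants nat and char differ; no unifier exists.

NO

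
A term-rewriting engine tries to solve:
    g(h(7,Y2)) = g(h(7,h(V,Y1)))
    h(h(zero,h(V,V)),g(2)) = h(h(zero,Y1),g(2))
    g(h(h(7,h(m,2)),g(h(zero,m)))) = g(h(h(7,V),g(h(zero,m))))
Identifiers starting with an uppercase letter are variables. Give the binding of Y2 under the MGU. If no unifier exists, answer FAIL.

Decompose g/1: h(7,Y2) = h(7,h(V,Y1)).
Decompose h/2: 7 = 7,  Y2 = h(V,Y1).
Delete trivial equation 7 = 7.
Bind Y2 := h(V,Y1); no other remaining equation mentions Y2.
Decompose h/2: h(zero,h(V,V)) = h(zero,Y1),  g(2) = g(2).
Decompose h/2: zero = zero,  h(V,V) = Y1.
Delete trivial equation zero = zero.
Bind Y1 := h(V,V); no other remaining equation mentions Y1. Substituting into the earlier binding gives Y2 := h(V,h(V,V)).
Delete trivial equation g(2) = g(2).
Decompose g/1: h(h(7,h(m,2)),g(h(zero,m))) = h(h(7,V),g(h(zero,m))).
Decompose h/2: h(7,h(m,2)) = h(7,V),  g(h(zero,m)) = g(h(zero,m)).
Decompose h/2: 7 = 7,  h(m,2) = V.
Delete trivial equation 7 = 7.
Bind V := h(m,2); no other remaining equation mentions V. Substituting into the earlier bindings gives Y2 := h(h(m,2),h(h(m,2),h(m,2))), Y1 := h(h(m,2),h(m,2)).
Delete trivial equation g(h(zero,m)) = g(h(zero,m)).
MGU = { Y2 -> h(h(m,2),h(h(m,2),h(m,2))), Y1 -> h(h(m,2),h(m,2)), V -> h(m,2) }, so Y2 -> h(h(m,2),h(h(m,2),h(m,2))).

h(h(m,2),h(h(m,2),h(m,2)))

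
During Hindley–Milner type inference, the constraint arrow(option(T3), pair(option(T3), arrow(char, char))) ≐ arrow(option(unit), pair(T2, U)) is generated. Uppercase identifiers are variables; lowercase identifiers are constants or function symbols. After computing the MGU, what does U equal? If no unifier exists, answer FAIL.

arrow(char, char)

Decompose arrow/2: option(T3) ≐ option(unit),  pair(option(T3), arrow(char, char)) ≐ pair(T2, U).
Decompose option/1: T3 ≐ unit.
Bind T3 := unit; substituting into the remaining equation gives: pair(option(unit), arrow(char, char)) ≐ pair(T2, U).
Decompose pair/2: option(unit) ≐ T2,  arrow(char, char) ≐ U.
Bind T2 := option(unit); no other remaining equation mentions T2.
Bind U := arrow(char, char).
MGU = { T3 ↦ unit, T2 ↦ option(unit), U ↦ arrow(char, char) }, so U ↦ arrow(char, char).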